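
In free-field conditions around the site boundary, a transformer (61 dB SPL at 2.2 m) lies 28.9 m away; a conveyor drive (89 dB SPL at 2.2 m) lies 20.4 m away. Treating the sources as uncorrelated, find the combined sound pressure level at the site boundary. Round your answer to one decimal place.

Propagate each source to the receiver with L = L_ref − 20·log₁₀(r/r_ref), then add intensities.
transformer: 61 − 20·log₁₀(28.9/2.2) = 61 − 22.37 = 38.63 dB SPL.
conveyor drive: 89 − 20·log₁₀(20.4/2.2) = 89 − 19.34 = 69.66 dB SPL.
Σ 10^(L/10) = 9.245e+06 → L_total = 10·log₁₀(9.245e+06) = 69.66 dB SPL.

69.7 dB SPL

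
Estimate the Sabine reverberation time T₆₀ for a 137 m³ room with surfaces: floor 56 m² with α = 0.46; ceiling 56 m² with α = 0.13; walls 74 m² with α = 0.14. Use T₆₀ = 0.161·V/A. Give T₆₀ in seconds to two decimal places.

0.51 s

Total absorption A = 56·0.46 + 56·0.13 + 74·0.14 = 43.40 m² sabins.
T₆₀ = 0.161·V/A = 0.161·137/43.40 = 0.508 s.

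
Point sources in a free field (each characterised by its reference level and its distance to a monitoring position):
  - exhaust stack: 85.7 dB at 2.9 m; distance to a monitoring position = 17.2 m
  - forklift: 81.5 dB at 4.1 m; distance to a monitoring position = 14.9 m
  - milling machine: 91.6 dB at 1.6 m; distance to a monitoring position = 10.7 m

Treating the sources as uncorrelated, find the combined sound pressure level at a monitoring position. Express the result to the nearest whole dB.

77 dB

First find each source's level at the receiver (point-source: −20·log₁₀(r/r_ref)), then combine on an intensity basis.
exhaust stack: 85.7 − 20·log₁₀(17.2/2.9) = 85.7 − 15.46 = 70.24 dB.
forklift: 81.5 − 20·log₁₀(14.9/4.1) = 81.5 − 11.21 = 70.29 dB.
milling machine: 91.6 − 20·log₁₀(10.7/1.6) = 91.6 − 16.51 = 75.09 dB.
Σ 10^(L/10) = 5.358e+07 → L_total = 10·log₁₀(5.358e+07) = 77.29 dB.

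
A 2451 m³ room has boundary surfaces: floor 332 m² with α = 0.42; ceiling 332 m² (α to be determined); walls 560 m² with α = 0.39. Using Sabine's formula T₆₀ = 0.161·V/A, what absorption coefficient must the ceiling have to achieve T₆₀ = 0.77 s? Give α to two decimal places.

From T₆₀ = 0.161·V/A, the target T₆₀ = 0.77 s needs A = 0.161·2451/0.77 = 512.48 m².
Absorption from the other surfaces = 332·0.42 + 560·0.39 = 357.84 m², so the ceiling must supply 154.64 m² over 332 m².
α = 154.64/332 = 0.466.

0.47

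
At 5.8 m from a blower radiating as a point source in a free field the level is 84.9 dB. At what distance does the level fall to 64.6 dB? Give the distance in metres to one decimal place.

For a point source L₁ − L₂ = 20·log₁₀(r₂/r₁), so r₂ = r₁·10^((L₁−L₂)/20).
r₂ = 5.8·10^((84.9−64.6)/20) = 5.8·10^(20.3/20) = 60.04 m.

60.0 m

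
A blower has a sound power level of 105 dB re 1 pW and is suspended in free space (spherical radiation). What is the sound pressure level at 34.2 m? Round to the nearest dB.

63 dB

L_p = L_w − 10·log₁₀(4π·r²) with r = 34.2 m.
4π·r² = 1.47e+04 m², 10·log₁₀ of that is 41.673 dB.
L_p = 105 − 41.673 = 63.33 dB.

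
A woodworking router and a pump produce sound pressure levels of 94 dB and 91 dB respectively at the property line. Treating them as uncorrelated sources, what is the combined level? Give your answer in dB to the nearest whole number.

Incoherent sources combine by intensity addition: L_total = 10·log₁₀(Σ 10^(L_i/10)).
Σ 10^(L/10) = 10^(94/10) + 10^(91/10) = 3.771e+09.
L_total = 10·log₁₀(3.771e+09) = 95.76 dB.

96 dB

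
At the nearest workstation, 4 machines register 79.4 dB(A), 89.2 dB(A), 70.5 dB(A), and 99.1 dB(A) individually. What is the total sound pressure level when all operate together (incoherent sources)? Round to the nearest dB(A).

For uncorrelated sources the intensities add, so convert each level to linear form, sum, and take 10·log₁₀ of the total.
Σ 10^(L/10) = 10^(79.4/10) + 10^(89.2/10) + 10^(70.5/10) + 10^(99.1/10) = 9.058e+09.
L_total = 10·log₁₀(9.058e+09) = 99.57 dB(A).

100 dB(A)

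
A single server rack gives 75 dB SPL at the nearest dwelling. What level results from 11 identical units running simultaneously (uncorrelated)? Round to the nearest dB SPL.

N identical incoherent sources raise the level by 10·log₁₀ N.
L_total = 75 + 10·log₁₀(11) = 75 + 10.414 = 85.41 dB SPL.

85 dB SPL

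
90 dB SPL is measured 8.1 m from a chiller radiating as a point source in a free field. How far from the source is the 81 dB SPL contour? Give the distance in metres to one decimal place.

22.8 m

Point-source spreading drops the level by 20·log₁₀(r₂/r₁); inverting, r₂/r₁ = 10^(ΔL/20).
r₂ = 8.1·10^((90−81)/20) = 8.1·10^(9.0/20) = 22.83 m.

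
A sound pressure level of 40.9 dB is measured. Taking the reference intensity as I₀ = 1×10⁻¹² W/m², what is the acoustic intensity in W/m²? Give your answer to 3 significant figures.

1.23e-08 W/m²

I/I₀ = 10^(40.9/10) = 1.23e+04, so I = 1.23e+04 × 10⁻¹² W/m².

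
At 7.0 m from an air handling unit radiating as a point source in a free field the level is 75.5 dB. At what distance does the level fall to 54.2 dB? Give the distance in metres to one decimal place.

81.3 m

For a point source L₁ − L₂ = 20·log₁₀(r₂/r₁), so r₂ = r₁·10^((L₁−L₂)/20).
r₂ = 7.0·10^((75.5−54.2)/20) = 7.0·10^(21.3/20) = 81.30 m.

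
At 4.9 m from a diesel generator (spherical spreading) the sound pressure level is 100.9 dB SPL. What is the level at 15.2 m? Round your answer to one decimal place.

Spherical spreading from a point source gives a 20·log₁₀(r₂/r₁) drop.
L₂ = 100.9 − 20·log₁₀(15.2/4.9) = 100.9 − 9.833 = 91.07 dB SPL.

91.1 dB SPL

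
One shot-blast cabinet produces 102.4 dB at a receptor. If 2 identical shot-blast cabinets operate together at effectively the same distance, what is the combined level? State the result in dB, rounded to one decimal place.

105.4 dB

N identical incoherent sources raise the level by 10·log₁₀ N.
L_total = 102.4 + 10·log₁₀(2) = 102.4 + 3.010 = 105.41 dB.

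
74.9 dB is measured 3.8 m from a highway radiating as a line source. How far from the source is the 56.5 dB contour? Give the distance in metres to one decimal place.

262.9 m

Line-source spreading drops the level by 10·log₁₀(r₂/r₁); inverting, r₂/r₁ = 10^(ΔL/10).
r₂ = 3.8·10^((74.9−56.5)/10) = 3.8·10^(18.4/10) = 262.90 m.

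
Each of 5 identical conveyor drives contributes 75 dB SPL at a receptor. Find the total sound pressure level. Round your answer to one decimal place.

82.0 dB SPL

N identical incoherent sources raise the level by 10·log₁₀ N.
L_total = 75 + 10·log₁₀(5) = 75 + 6.990 = 81.99 dB SPL.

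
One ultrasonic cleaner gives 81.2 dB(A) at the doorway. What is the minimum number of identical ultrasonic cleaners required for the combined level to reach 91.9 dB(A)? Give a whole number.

Need L₁ + 10·log₁₀ N ≥ 91.9, i.e. log₁₀ N ≥ 1.07.
N ≥ 10^(10.7/10) = 11.749, so N = 12.

12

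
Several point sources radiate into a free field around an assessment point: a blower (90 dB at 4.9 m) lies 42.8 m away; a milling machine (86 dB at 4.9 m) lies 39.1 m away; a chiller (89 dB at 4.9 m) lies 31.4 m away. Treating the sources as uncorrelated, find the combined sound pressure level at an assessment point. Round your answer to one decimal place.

75.9 dB

Propagate each source to the receiver with L = L_ref − 20·log₁₀(r/r_ref), then add intensities.
blower: 90 − 20·log₁₀(42.8/4.9) = 90 − 18.82 = 71.18 dB.
milling machine: 86 − 20·log₁₀(39.1/4.9) = 86 − 18.04 = 67.96 dB.
chiller: 89 − 20·log₁₀(31.4/4.9) = 89 − 16.13 = 72.87 dB.
Σ 10^(L/10) = 3.870e+07 → L_total = 10·log₁₀(3.870e+07) = 75.88 dB.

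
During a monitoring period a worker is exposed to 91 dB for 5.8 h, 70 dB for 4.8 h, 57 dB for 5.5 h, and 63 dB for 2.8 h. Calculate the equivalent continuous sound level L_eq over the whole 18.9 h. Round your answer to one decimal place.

L_eq = 10·log₁₀[(1/T)·Σ tᵢ·10^(Lᵢ/10)] with T = 18.9 h.
Σ tᵢ·10^(Lᵢ/10) = 5.8·10^(91/10) + 4.8·10^(70/10) + 5.5·10^(57/10) + 2.8·10^(63/10) = 7.358e+09.
L_eq = 10·log₁₀(7.358e+09/18.9) = 85.90 dB.

85.9 dB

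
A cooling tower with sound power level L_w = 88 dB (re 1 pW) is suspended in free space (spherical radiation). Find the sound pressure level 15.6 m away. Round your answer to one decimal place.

53.1 dB

The power spreads over a sphere of area 4π·r², so L_p = L_w − 10·log₁₀(4π·r²).
4π·r² = 3058 m², 10·log₁₀ of that is 34.855 dB.
L_p = 88 − 34.855 = 53.15 dB.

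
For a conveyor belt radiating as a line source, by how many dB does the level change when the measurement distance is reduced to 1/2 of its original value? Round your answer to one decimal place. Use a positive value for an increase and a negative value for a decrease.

+3.0 dB

With cylindrical spreading the level changes by −10·log₁₀(r₂/r₁).
ΔL = −10·log₁₀(0.5) = +3.01 dB.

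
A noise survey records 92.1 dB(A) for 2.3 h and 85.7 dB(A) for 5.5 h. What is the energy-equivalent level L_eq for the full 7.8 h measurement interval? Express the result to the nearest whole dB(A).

Weight each interval's intensity by its duration and average over T = 7.8 h:
Σ tᵢ·10^(Lᵢ/10) = 2.3·10^(92.1/10) + 5.5·10^(85.7/10) = 5.774e+09.
L_eq = 10·log₁₀(5.774e+09/7.8) = 88.69 dB(A).

89 dB(A)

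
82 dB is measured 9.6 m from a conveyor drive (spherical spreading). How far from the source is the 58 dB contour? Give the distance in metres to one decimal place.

For a point source L₁ − L₂ = 20·log₁₀(r₂/r₁), so r₂ = r₁·10^((L₁−L₂)/20).
r₂ = 9.6·10^((82−58)/20) = 9.6·10^(24.0/20) = 152.15 m.

152.1 m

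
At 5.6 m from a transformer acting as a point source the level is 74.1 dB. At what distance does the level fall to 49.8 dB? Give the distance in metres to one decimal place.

The 24.3 dB drop corresponds to a distance ratio of 10^(24.3/20) for a point source.
r₂ = 5.6·10^((74.1−49.8)/20) = 5.6·10^(24.3/20) = 91.87 m.

91.9 m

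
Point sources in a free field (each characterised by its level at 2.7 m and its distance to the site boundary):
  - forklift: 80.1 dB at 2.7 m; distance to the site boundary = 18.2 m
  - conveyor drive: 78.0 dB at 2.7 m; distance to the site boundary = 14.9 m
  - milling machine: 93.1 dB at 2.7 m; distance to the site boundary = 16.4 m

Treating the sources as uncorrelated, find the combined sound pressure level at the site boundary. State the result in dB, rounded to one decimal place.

77.8 dB

First find each source's level at the receiver (point-source: −20·log₁₀(r/r_ref)), then combine on an intensity basis.
forklift: 80.1 − 20·log₁₀(18.2/2.7) = 80.1 − 16.57 = 63.53 dB.
conveyor drive: 78.0 − 20·log₁₀(14.9/2.7) = 78.0 − 14.84 = 63.16 dB.
milling machine: 93.1 − 20·log₁₀(16.4/2.7) = 93.1 − 15.67 = 77.43 dB.
Σ 10^(L/10) = 5.966e+07 → L_total = 10·log₁₀(5.966e+07) = 77.76 dB.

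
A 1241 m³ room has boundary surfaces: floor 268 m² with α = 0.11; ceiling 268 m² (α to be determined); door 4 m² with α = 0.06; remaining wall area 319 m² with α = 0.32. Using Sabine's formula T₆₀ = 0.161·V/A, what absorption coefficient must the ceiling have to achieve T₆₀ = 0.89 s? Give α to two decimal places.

Required total absorption A = 0.161·1241/0.89 = 224.50 m².
Absorption from the other surfaces = 268·0.11 + 4·0.06 + 319·0.32 = 131.80 m², so the ceiling must supply 92.70 m² over 268 m².
α = 92.70/268 = 0.346.

0.35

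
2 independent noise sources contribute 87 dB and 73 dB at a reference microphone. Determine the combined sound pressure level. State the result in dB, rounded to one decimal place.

For uncorrelated sources the intensities add, so convert each level to linear form, sum, and take 10·log₁₀ of the total.
Σ 10^(L/10) = 10^(87/10) + 10^(73/10) = 5.211e+08.
L_total = 10·log₁₀(5.211e+08) = 87.17 dB.

87.2 dB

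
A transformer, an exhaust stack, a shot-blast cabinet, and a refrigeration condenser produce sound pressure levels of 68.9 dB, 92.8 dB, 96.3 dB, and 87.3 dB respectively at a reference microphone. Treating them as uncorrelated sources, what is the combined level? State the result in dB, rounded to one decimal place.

For uncorrelated sources the intensities add, so convert each level to linear form, sum, and take 10·log₁₀ of the total.
Σ 10^(L/10) = 10^(68.9/10) + 10^(92.8/10) + 10^(96.3/10) + 10^(87.3/10) = 6.716e+09.
L_total = 10·log₁₀(6.716e+09) = 98.27 dB.

98.3 dB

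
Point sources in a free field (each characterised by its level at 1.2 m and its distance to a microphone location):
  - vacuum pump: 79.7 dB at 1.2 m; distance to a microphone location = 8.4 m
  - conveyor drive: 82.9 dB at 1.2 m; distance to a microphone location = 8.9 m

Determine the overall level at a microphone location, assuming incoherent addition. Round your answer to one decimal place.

Apply inverse-square spreading to bring every level to the receiver, then sum 10^(L/10).
vacuum pump: 79.7 − 20·log₁₀(8.4/1.2) = 79.7 − 16.90 = 62.80 dB.
conveyor drive: 82.9 − 20·log₁₀(8.9/1.2) = 82.9 − 17.40 = 65.50 dB.
Σ 10^(L/10) = 5.449e+06 → L_total = 10·log₁₀(5.449e+06) = 67.36 dB.

67.4 dB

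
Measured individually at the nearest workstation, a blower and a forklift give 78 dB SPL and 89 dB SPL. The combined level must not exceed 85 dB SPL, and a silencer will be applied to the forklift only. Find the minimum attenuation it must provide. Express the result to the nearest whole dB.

5 dB

Everything except the forklift sums to 10^(78/10) = 6.310e+07 in linear terms, 78.00 dB SPL.
To meet 85 dB SPL overall, the treated forklift may contribute at most 10^(85/10) − 6.310e+07 = 2.531e+08, i.e. 84.03 dB SPL.
Required insertion loss = 89 − 84.03 = 4.97 dB.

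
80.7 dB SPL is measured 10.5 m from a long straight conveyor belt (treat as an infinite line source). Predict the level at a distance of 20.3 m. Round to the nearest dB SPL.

78 dB SPL

For a line source, L₂ = L₁ − 10·log₁₀(r₂/r₁).
L₂ = 80.7 − 10·log₁₀(20.3/10.5) = 80.7 − 2.863 = 77.84 dB SPL.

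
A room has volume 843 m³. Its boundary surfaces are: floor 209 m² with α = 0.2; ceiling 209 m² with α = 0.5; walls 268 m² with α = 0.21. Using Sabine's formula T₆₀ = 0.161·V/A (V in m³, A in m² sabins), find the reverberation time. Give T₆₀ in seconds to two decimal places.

0.67 s

Summing Sᵢαᵢ: 209·0.2 + 209·0.5 + 268·0.21 = 202.58 m².
T₆₀ = 0.161 × 843 / 202.58 = 0.670 s.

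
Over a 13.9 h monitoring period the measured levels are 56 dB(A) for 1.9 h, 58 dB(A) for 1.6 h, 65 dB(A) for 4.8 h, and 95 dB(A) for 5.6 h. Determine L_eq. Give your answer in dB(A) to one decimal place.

The energy average is taken in the linear domain: L_eq = 10·log₁₀[(Σ tᵢ·10^(Lᵢ/10))/T], T = 13.9 h.
Σ tᵢ·10^(Lᵢ/10) = 1.9·10^(56/10) + 1.6·10^(58/10) + 4.8·10^(65/10) + 5.6·10^(95/10) = 1.773e+10.
L_eq = 10·log₁₀(1.773e+10/13.9) = 91.06 dB(A).

91.1 dB(A)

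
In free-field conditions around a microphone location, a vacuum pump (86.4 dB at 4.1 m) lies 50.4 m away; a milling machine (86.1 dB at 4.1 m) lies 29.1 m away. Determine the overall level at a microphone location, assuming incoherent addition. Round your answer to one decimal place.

Apply inverse-square spreading to bring every level to the receiver, then sum 10^(L/10).
vacuum pump: 86.4 − 20·log₁₀(50.4/4.1) = 86.4 − 21.79 = 64.61 dB.
milling machine: 86.1 − 20·log₁₀(29.1/4.1) = 86.1 − 17.02 = 69.08 dB.
Σ 10^(L/10) = 1.098e+07 → L_total = 10·log₁₀(1.098e+07) = 70.40 dB.

70.4 dB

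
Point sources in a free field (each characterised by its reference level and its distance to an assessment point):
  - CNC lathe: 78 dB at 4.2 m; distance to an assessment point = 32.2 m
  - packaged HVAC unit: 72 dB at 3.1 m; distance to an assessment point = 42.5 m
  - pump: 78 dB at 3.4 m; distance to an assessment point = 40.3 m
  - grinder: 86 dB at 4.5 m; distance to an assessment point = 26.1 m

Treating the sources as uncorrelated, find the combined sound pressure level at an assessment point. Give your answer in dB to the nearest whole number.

Propagate each source to the receiver with L = L_ref − 20·log₁₀(r/r_ref), then add intensities.
CNC lathe: 78 − 20·log₁₀(32.2/4.2) = 78 − 17.69 = 60.31 dB.
packaged HVAC unit: 72 − 20·log₁₀(42.5/3.1) = 72 − 22.74 = 49.26 dB.
pump: 78 − 20·log₁₀(40.3/3.4) = 78 − 21.48 = 56.52 dB.
grinder: 86 − 20·log₁₀(26.1/4.5) = 86 − 15.27 = 70.73 dB.
Σ 10^(L/10) = 1.344e+07 → L_total = 10·log₁₀(1.344e+07) = 71.28 dB.

71 dB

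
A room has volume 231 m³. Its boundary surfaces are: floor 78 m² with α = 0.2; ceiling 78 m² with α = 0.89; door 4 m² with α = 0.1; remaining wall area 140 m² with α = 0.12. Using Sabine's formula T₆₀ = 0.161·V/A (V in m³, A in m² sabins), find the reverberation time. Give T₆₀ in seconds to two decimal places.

0.36 s

A = Σ Sᵢαᵢ = 78·0.2 + 78·0.89 + 4·0.1 + 140·0.12 = 102.22 m².
T₆₀ = 0.161·V/A = 0.161·231/102.22 = 0.364 s.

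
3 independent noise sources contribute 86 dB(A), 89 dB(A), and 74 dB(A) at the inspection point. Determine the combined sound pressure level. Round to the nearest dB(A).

91 dB(A)

Incoherent sources combine by intensity addition: L_total = 10·log₁₀(Σ 10^(L_i/10)).
Σ 10^(L/10) = 10^(86/10) + 10^(89/10) + 10^(74/10) = 1.218e+09.
L_total = 10·log₁₀(1.218e+09) = 90.85 dB(A).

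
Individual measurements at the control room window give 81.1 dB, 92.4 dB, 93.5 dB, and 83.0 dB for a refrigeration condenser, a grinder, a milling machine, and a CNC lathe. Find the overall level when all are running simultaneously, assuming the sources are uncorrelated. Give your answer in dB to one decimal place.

96.3 dB

Incoherent sources combine by intensity addition: L_total = 10·log₁₀(Σ 10^(L_i/10)).
Σ 10^(L/10) = 10^(81.1/10) + 10^(92.4/10) + 10^(93.5/10) + 10^(83.0/10) = 4.305e+09.
L_total = 10·log₁₀(4.305e+09) = 96.34 dB.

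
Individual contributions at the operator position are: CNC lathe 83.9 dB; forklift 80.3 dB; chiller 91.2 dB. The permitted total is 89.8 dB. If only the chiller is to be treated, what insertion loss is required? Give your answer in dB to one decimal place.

The untreated sources together contribute 10^(83.9/10) + 10^(80.3/10) = 3.526e+08, i.e. 85.47 dB.
The limit corresponds to 10^(89.8/10) = 9.550e+08; subtracting the fixed part leaves 6.024e+08 for the chiller, i.e. 87.80 dB.
Required insertion loss = 91.2 − 87.80 = 3.40 dB.

3.4 dB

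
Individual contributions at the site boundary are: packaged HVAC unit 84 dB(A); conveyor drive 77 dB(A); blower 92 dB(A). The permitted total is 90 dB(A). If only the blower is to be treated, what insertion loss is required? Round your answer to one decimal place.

3.6 dB

Fixed contribution from the other sources: Σ 10^(L/10) = 10^(84/10) + 10^(77/10) = 3.013e+08 (84.79 dB(A)).
The limit corresponds to 10^(90/10) = 1.000e+09; subtracting the fixed part leaves 6.987e+08 for the blower, i.e. 88.44 dB(A).
So the blower must be reduced from 92 to 88.44 dB(A): IL = 3.56 dB.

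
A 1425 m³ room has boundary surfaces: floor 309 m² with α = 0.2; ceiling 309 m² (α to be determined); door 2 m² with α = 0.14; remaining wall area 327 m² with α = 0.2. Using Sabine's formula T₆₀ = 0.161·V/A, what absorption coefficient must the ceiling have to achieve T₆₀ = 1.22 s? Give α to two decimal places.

Required total absorption A = 0.161·1425/1.22 = 188.05 m².
Absorption from the other surfaces = 309·0.2 + 2·0.14 + 327·0.2 = 127.48 m², so the ceiling must supply 60.57 m² over 309 m².
α = 60.57/309 = 0.196.

0.20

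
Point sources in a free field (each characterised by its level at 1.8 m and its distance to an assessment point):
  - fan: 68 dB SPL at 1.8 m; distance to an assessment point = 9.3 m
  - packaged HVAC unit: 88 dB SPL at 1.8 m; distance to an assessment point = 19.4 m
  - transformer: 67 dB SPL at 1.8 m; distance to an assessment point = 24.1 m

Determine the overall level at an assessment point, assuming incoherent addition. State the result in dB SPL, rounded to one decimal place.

First find each source's level at the receiver (point-source: −20·log₁₀(r/r_ref)), then combine on an intensity basis.
fan: 68 − 20·log₁₀(9.3/1.8) = 68 − 14.26 = 53.74 dB SPL.
packaged HVAC unit: 88 − 20·log₁₀(19.4/1.8) = 88 − 20.65 = 67.35 dB SPL.
transformer: 67 − 20·log₁₀(24.1/1.8) = 67 − 22.53 = 44.47 dB SPL.
Σ 10^(L/10) = 5.696e+06 → L_total = 10·log₁₀(5.696e+06) = 67.56 dB SPL.

67.6 dB SPL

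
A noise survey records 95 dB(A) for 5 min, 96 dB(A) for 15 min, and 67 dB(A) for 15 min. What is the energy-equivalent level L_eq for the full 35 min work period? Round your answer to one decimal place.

93.3 dB(A)

The energy average is taken in the linear domain: L_eq = 10·log₁₀[(Σ tᵢ·10^(Lᵢ/10))/T], T = 35 min.
Σ tᵢ·10^(Lᵢ/10) = 5·10^(95/10) + 15·10^(96/10) + 15·10^(67/10) = 7.560e+10.
L_eq = 10·log₁₀(7.560e+10/35) = 93.34 dB(A).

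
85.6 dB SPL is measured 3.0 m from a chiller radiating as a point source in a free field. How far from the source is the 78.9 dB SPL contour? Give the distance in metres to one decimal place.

The 6.7 dB drop corresponds to a distance ratio of 10^(6.7/20) for a point source.
r₂ = 3.0·10^((85.6−78.9)/20) = 3.0·10^(6.7/20) = 6.49 m.

6.5 m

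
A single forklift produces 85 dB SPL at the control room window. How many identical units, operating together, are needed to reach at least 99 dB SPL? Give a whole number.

26

Need L₁ + 10·log₁₀ N ≥ 99, i.e. log₁₀ N ≥ 1.40.
N ≥ 10^(14.0/10) = 25.119, so N = 26.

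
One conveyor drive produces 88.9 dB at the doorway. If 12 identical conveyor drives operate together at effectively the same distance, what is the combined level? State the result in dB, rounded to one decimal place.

99.7 dB

L_total = L₁ + 10·log₁₀ N for N identical incoherent sources.
L_total = 88.9 + 10·log₁₀(12) = 88.9 + 10.792 = 99.69 dB.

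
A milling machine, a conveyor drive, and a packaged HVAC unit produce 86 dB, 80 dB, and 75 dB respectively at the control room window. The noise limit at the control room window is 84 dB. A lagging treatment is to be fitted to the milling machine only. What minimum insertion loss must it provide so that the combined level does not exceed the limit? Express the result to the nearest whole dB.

Fixed contribution from the other sources: Σ 10^(L/10) = 10^(80/10) + 10^(75/10) = 1.316e+08 (81.19 dB).
The limit corresponds to 10^(84/10) = 2.512e+08; subtracting the fixed part leaves 1.196e+08 for the milling machine, i.e. 80.78 dB.
So the milling machine must be reduced from 86 to 80.78 dB: IL = 5.22 dB.

5 dB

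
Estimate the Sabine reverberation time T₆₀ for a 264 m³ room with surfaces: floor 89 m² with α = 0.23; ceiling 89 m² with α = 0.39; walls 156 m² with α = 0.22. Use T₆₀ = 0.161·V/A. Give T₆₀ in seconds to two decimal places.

Total absorption A = 89·0.23 + 89·0.39 + 156·0.22 = 89.50 m² sabins.
T₆₀ = 0.161 × 264 / 89.50 = 0.475 s.

0.47 s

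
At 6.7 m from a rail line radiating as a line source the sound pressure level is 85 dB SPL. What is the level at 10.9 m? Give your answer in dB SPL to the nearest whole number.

Line-source attenuation: ΔL = 10·log₁₀(r₂/r₁) = 10·log₁₀(10.9/6.7) = 2.114 dB.
L₂ = 85 − 10·log₁₀(10.9/6.7) = 85 − 2.114 = 82.89 dB SPL.

83 dB SPL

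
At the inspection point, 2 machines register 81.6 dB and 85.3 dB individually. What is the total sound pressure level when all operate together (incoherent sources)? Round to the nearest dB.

For uncorrelated sources the intensities add, so convert each level to linear form, sum, and take 10·log₁₀ of the total.
Σ 10^(L/10) = 10^(81.6/10) + 10^(85.3/10) = 4.834e+08.
L_total = 10·log₁₀(4.834e+08) = 86.84 dB.

87 dB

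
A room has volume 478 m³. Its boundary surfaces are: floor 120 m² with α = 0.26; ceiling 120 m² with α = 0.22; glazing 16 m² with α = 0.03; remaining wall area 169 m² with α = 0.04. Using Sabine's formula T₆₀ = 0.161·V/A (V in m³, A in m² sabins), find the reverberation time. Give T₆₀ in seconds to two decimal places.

Summing Sᵢαᵢ: 120·0.26 + 120·0.22 + 16·0.03 + 169·0.04 = 64.84 m².
T₆₀ = 0.161·V/A = 0.161·478/64.84 = 1.187 s.

1.19 s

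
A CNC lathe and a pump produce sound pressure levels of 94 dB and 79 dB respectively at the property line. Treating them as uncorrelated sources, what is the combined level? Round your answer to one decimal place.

For uncorrelated sources the intensities add, so convert each level to linear form, sum, and take 10·log₁₀ of the total.
Σ 10^(L/10) = 10^(94/10) + 10^(79/10) = 2.591e+09.
L_total = 10·log₁₀(2.591e+09) = 94.14 dB.

94.1 dB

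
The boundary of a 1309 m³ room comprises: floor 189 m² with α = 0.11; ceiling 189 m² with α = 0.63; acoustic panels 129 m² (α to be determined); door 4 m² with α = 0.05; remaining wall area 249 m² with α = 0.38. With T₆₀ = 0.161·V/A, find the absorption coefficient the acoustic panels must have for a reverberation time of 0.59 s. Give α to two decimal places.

0.95

Required total absorption A = 0.161·1309/0.59 = 357.20 m².
Absorption from the other surfaces = 189·0.11 + 189·0.63 + 4·0.05 + 249·0.38 = 234.68 m², so the acoustic panels must supply 122.52 m² over 129 m².
α = 122.52/129 = 0.950.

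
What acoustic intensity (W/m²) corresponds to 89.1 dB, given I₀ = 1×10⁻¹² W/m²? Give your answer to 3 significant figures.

0.000813 W/m²

I = I₀·10^(L/10) = 10⁻¹² × 10^(89.1/10) = 10^(-3.090).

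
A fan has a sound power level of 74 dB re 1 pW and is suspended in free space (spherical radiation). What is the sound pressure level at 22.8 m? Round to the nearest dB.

36 dB

Free-field spherical radiation: L_p = L_w − 10·log₁₀(4π·r²), r = 22.8 m.
4π·r² = 6533 m², 10·log₁₀ of that is 38.151 dB.
L_p = 74 − 38.151 = 35.85 dB.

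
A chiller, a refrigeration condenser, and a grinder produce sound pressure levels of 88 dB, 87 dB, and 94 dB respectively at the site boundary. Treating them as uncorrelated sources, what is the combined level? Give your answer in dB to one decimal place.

95.6 dB

For uncorrelated sources the intensities add, so convert each level to linear form, sum, and take 10·log₁₀ of the total.
Σ 10^(L/10) = 10^(88/10) + 10^(87/10) + 10^(94/10) = 3.644e+09.
L_total = 10·log₁₀(3.644e+09) = 95.62 dB.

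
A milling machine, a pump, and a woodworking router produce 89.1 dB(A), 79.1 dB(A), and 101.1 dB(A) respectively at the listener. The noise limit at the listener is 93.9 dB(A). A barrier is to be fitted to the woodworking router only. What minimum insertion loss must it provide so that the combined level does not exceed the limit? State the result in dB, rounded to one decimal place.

Fixed contribution from the other sources: Σ 10^(L/10) = 10^(89.1/10) + 10^(79.1/10) = 8.941e+08 (89.51 dB(A)).
To meet 93.9 dB(A) overall, the treated woodworking router may contribute at most 10^(93.9/10) − 8.941e+08 = 1.561e+09, i.e. 91.93 dB(A).
Required insertion loss = 101.1 − 91.93 = 9.17 dB.

9.2 dB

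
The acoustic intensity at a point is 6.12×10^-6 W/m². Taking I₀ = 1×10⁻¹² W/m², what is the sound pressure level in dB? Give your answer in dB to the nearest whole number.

68 dB

Dividing by I₀ shifts the exponent by 12: I/I₀ = 6.12×10^6.
L = 10·(0.7868 + 6) = 67.87 dB.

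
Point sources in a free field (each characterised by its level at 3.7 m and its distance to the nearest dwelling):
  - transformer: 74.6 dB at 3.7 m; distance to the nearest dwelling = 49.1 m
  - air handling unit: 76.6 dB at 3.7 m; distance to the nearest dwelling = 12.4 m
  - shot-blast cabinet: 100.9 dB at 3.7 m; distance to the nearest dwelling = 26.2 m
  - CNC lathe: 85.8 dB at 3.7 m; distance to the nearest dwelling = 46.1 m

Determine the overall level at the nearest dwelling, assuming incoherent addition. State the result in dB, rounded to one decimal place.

Apply inverse-square spreading to bring every level to the receiver, then sum 10^(L/10).
transformer: 74.6 − 20·log₁₀(49.1/3.7) = 74.6 − 22.46 = 52.14 dB.
air handling unit: 76.6 − 20·log₁₀(12.4/3.7) = 76.6 − 10.50 = 66.10 dB.
shot-blast cabinet: 100.9 − 20·log₁₀(26.2/3.7) = 100.9 − 17.00 = 83.90 dB.
CNC lathe: 85.8 − 20·log₁₀(46.1/3.7) = 85.8 − 21.91 = 63.89 dB.
Σ 10^(L/10) = 2.520e+08 → L_total = 10·log₁₀(2.520e+08) = 84.01 dB.

84.0 dB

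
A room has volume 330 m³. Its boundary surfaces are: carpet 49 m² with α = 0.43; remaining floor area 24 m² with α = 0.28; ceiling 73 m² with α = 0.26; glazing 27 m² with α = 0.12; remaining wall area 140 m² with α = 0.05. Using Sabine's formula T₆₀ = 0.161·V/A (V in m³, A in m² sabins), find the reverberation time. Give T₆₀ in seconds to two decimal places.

A = Σ Sᵢαᵢ = 49·0.43 + 24·0.28 + 73·0.26 + 27·0.12 + 140·0.05 = 57.01 m².
T₆₀ = 0.161·V/A = 0.161·330/57.01 = 0.932 s.

0.93 s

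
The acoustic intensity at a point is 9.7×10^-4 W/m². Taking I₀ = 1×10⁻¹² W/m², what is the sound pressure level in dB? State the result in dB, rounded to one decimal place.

Dividing by I₀ shifts the exponent by 12: I/I₀ = 9.7×10^8.
L = 10·(0.9868 + 8) = 89.87 dB.

89.9 dB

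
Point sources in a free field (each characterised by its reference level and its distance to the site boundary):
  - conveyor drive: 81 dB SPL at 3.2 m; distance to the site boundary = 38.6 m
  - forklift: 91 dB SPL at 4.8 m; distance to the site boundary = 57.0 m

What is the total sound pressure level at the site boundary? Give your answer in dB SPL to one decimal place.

69.9 dB SPL

First find each source's level at the receiver (point-source: −20·log₁₀(r/r_ref)), then combine on an intensity basis.
conveyor drive: 81 − 20·log₁₀(38.6/3.2) = 81 − 21.63 = 59.37 dB SPL.
forklift: 91 − 20·log₁₀(57.0/4.8) = 91 − 21.49 = 69.51 dB SPL.
Σ 10^(L/10) = 9.793e+06 → L_total = 10·log₁₀(9.793e+06) = 69.91 dB SPL.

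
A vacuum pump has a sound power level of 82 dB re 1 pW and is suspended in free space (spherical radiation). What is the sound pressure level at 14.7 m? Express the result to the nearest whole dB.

48 dB

Free-field spherical radiation: L_p = L_w − 10·log₁₀(4π·r²), r = 14.7 m.
4π·r² = 2715 m², 10·log₁₀ of that is 34.338 dB.
L_p = 82 − 34.338 = 47.66 dB.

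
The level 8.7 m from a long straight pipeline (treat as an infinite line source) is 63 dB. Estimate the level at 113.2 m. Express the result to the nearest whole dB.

52 dB

For a line source, L₂ = L₁ − 10·log₁₀(r₂/r₁).
L₂ = 63 − 10·log₁₀(113.2/8.7) = 63 − 11.143 = 51.86 dB.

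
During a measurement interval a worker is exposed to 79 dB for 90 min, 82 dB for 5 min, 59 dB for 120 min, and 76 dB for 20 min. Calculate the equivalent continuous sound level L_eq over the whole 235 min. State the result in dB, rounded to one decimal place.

Weight each interval's intensity by its duration and average over T = 235 min:
Σ tᵢ·10^(Lᵢ/10) = 90·10^(79/10) + 5·10^(82/10) + 120·10^(59/10) + 20·10^(76/10) = 8.833e+09.
L_eq = 10·log₁₀(8.833e+09/235) = 75.75 dB.

75.8 dB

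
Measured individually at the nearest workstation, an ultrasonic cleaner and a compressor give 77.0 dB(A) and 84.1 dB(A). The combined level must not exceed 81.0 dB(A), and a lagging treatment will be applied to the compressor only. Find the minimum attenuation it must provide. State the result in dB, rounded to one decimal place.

5.3 dB

The untreated sources together contribute 10^(77.0/10) = 5.012e+07, i.e. 77.00 dB(A).
The limit corresponds to 10^(81.0/10) = 1.259e+08; subtracting the fixed part leaves 7.577e+07 for the compressor, i.e. 78.80 dB(A).
Required insertion loss = 84.1 − 78.80 = 5.30 dB.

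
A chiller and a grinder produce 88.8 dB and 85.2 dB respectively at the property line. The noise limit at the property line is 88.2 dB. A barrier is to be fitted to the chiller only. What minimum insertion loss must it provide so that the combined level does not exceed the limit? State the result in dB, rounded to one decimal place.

Everything except the chiller sums to 10^(85.2/10) = 3.311e+08 in linear terms, 85.20 dB.
The limit corresponds to 10^(88.2/10) = 6.607e+08; subtracting the fixed part leaves 3.296e+08 for the chiller, i.e. 85.18 dB.
So the chiller must be reduced from 88.8 to 85.18 dB: IL = 3.62 dB.

3.6 dB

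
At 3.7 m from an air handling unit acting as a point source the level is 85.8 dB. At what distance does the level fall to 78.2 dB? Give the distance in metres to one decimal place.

Point-source spreading drops the level by 20·log₁₀(r₂/r₁); inverting, r₂/r₁ = 10^(ΔL/20).
r₂ = 3.7·10^((85.8−78.2)/20) = 3.7·10^(7.6/20) = 8.88 m.

8.9 m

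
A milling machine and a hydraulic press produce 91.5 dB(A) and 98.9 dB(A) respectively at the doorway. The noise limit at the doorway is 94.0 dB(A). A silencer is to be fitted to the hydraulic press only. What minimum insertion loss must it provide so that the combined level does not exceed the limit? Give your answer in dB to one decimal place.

The untreated sources together contribute 10^(91.5/10) = 1.413e+09, i.e. 91.50 dB(A).
The limit corresponds to 10^(94.0/10) = 2.512e+09; subtracting the fixed part leaves 1.099e+09 for the hydraulic press, i.e. 90.41 dB(A).
So the hydraulic press must be reduced from 98.9 to 90.41 dB(A): IL = 8.49 dB.

8.5 dB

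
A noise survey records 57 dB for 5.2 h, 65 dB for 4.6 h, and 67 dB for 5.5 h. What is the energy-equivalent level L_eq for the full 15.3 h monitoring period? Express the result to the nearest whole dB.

L_eq = 10·log₁₀[(1/T)·Σ tᵢ·10^(Lᵢ/10)] with T = 15.3 h.
Σ tᵢ·10^(Lᵢ/10) = 5.2·10^(57/10) + 4.6·10^(65/10) + 5.5·10^(67/10) = 4.472e+07.
L_eq = 10·log₁₀(4.472e+07/15.3) = 64.66 dB.

65 dB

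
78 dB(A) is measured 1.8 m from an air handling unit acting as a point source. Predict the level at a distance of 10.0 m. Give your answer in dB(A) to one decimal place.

For a point source, L₂ = L₁ − 20·log₁₀(r₂/r₁).
L₂ = 78 − 20·log₁₀(10.0/1.8) = 78 − 14.895 = 63.11 dB(A).

63.1 dB(A)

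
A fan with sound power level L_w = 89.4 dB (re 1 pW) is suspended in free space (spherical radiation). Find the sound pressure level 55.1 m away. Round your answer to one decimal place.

43.6 dB

L_p = L_w − 10·log₁₀(4π·r²) with r = 55.1 m.
4π·r² = 3.815e+04 m², 10·log₁₀ of that is 45.815 dB.
L_p = 89.4 − 45.815 = 43.58 dB.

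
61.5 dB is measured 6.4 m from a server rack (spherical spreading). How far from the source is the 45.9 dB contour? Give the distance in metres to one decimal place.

For a point source L₁ − L₂ = 20·log₁₀(r₂/r₁), so r₂ = r₁·10^((L₁−L₂)/20).
r₂ = 6.4·10^((61.5−45.9)/20) = 6.4·10^(15.6/20) = 38.56 m.

38.6 m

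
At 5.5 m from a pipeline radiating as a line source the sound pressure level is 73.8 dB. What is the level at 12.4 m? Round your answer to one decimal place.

For a line source, L₂ = L₁ − 10·log₁₀(r₂/r₁).
L₂ = 73.8 − 10·log₁₀(12.4/5.5) = 73.8 − 3.531 = 70.27 dB.

70.3 dB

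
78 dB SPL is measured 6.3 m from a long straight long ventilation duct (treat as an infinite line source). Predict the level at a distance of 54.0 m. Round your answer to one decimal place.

68.7 dB SPL

For a line source, L₂ = L₁ − 10·log₁₀(r₂/r₁).
L₂ = 78 − 10·log₁₀(54.0/6.3) = 78 − 9.331 = 68.67 dB SPL.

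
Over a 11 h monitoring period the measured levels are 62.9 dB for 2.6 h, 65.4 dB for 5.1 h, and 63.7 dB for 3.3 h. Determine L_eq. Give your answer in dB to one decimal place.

64.4 dB

The energy average is taken in the linear domain: L_eq = 10·log₁₀[(Σ tᵢ·10^(Lᵢ/10))/T], T = 11 h.
Σ tᵢ·10^(Lᵢ/10) = 2.6·10^(62.9/10) + 5.1·10^(65.4/10) + 3.3·10^(63.7/10) = 3.049e+07.
L_eq = 10·log₁₀(3.049e+07/11) = 64.43 dB.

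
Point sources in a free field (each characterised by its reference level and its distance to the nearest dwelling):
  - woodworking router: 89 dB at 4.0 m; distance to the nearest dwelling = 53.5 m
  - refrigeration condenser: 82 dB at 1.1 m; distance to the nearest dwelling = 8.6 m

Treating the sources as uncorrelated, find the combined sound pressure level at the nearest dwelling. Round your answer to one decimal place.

Propagate each source to the receiver with L = L_ref − 20·log₁₀(r/r_ref), then add intensities.
woodworking router: 89 − 20·log₁₀(53.5/4.0) = 89 − 22.53 = 66.47 dB.
refrigeration condenser: 82 − 20·log₁₀(8.6/1.1) = 82 − 17.86 = 64.14 dB.
Σ 10^(L/10) = 7.033e+06 → L_total = 10·log₁₀(7.033e+06) = 68.47 dB.

68.5 dB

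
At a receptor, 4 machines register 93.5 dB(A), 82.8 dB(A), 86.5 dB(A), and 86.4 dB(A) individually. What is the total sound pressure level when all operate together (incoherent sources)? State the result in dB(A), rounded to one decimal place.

95.2 dB(A)

Incoherent sources combine by intensity addition: L_total = 10·log₁₀(Σ 10^(L_i/10)).
Σ 10^(L/10) = 10^(93.5/10) + 10^(82.8/10) + 10^(86.5/10) + 10^(86.4/10) = 3.312e+09.
L_total = 10·log₁₀(3.312e+09) = 95.20 dB(A).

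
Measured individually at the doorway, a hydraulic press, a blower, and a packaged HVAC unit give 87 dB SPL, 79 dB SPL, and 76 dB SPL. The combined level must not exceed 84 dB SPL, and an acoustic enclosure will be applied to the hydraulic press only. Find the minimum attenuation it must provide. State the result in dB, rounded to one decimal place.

5.8 dB

Everything except the hydraulic press sums to 10^(79/10) + 10^(76/10) = 1.192e+08 in linear terms, 80.76 dB SPL.
To meet 84 dB SPL overall, the treated hydraulic press may contribute at most 10^(84/10) − 1.192e+08 = 1.319e+08, i.e. 81.20 dB SPL.
So the hydraulic press must be reduced from 87 to 81.20 dB SPL: IL = 5.80 dB.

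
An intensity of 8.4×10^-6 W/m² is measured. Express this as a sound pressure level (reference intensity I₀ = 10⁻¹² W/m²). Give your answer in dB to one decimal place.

L = 10·log₁₀(I/I₀) = 10·log₁₀(8.4×10^-6/10⁻¹²) = 10·log₁₀(8.4×10^6).
L = 10·(0.9243 + 6) = 69.24 dB.

69.2 dB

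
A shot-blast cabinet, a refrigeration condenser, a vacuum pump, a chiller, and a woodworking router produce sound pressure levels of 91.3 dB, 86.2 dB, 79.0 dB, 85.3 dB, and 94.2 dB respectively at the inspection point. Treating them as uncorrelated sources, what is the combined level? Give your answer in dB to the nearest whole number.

Incoherent sources combine by intensity addition: L_total = 10·log₁₀(Σ 10^(L_i/10)).
Σ 10^(L/10) = 10^(91.3/10) + 10^(86.2/10) + 10^(79.0/10) + 10^(85.3/10) + 10^(94.2/10) = 4.814e+09.
L_total = 10·log₁₀(4.814e+09) = 96.83 dB.

97 dB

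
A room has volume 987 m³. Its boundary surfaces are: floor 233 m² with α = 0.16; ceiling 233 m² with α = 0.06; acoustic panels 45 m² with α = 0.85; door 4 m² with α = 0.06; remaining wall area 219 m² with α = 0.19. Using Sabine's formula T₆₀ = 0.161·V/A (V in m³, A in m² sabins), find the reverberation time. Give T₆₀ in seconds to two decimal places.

1.21 s

Summing Sᵢαᵢ: 233·0.16 + 233·0.06 + 45·0.85 + 4·0.06 + 219·0.19 = 131.36 m².
T₆₀ = 0.161 × 987 / 131.36 = 1.210 s.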